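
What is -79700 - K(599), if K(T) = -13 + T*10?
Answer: -85677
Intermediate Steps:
K(T) = -13 + 10*T
-79700 - K(599) = -79700 - (-13 + 10*599) = -79700 - (-13 + 5990) = -79700 - 1*5977 = -79700 - 5977 = -85677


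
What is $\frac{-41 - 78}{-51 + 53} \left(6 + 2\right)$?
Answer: $-476$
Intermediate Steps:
$\frac{-41 - 78}{-51 + 53} \left(6 + 2\right) = - \frac{119}{2} \cdot 8 = \left(-119\right) \frac{1}{2} \cdot 8 = \left(- \frac{119}{2}\right) 8 = -476$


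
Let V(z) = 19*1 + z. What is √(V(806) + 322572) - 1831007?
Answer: -1831007 + 3*√35933 ≈ -1.8304e+6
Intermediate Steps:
V(z) = 19 + z
√(V(806) + 322572) - 1831007 = √((19 + 806) + 322572) - 1831007 = √(825 + 322572) - 1831007 = √323397 - 1831007 = 3*√35933 - 1831007 = -1831007 + 3*√35933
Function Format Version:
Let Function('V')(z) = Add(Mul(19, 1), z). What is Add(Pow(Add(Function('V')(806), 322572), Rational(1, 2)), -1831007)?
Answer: Add(-1831007, Mul(3, Pow(35933, Rational(1, 2)))) ≈ -1.8304e+6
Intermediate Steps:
Function('V')(z) = Add(19, z)
Add(Pow(Add(Function('V')(806), 322572), Rational(1, 2)), -1831007) = Add(Pow(Add(Add(19, 806), 322572), Rational(1, 2)), -1831007) = Add(Pow(Add(825, 322572), Rational(1, 2)), -1831007) = Add(Pow(323397, Rational(1, 2)), -1831007) = Add(Mul(3, Pow(35933, Rational(1, 2))), -1831007) = Add(-1831007, Mul(3, Pow(35933, Rational(1, 2))))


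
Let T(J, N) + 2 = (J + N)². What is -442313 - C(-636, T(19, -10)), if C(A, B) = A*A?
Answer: -846809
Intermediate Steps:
T(J, N) = -2 + (J + N)²
C(A, B) = A²
-442313 - C(-636, T(19, -10)) = -442313 - 1*(-636)² = -442313 - 1*404496 = -442313 - 404496 = -846809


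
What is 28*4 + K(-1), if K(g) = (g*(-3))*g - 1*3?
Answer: 106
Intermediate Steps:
K(g) = -3 - 3*g² (K(g) = (-3*g)*g - 3 = -3*g² - 3 = -3 - 3*g²)
28*4 + K(-1) = 28*4 + (-3 - 3*(-1)²) = 112 + (-3 - 3*1) = 112 + (-3 - 3) = 112 - 6 = 106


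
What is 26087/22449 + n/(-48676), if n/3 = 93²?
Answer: 687326609/1092727524 ≈ 0.62900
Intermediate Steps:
n = 25947 (n = 3*93² = 3*8649 = 25947)
26087/22449 + n/(-48676) = 26087/22449 + 25947/(-48676) = 26087*(1/22449) + 25947*(-1/48676) = 26087/22449 - 25947/48676 = 687326609/1092727524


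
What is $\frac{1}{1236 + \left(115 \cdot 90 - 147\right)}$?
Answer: $\frac{1}{11439} \approx 8.742 \cdot 10^{-5}$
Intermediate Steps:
$\frac{1}{1236 + \left(115 \cdot 90 - 147\right)} = \frac{1}{1236 + \left(10350 - 147\right)} = \frac{1}{1236 + 10203} = \frac{1}{11439}$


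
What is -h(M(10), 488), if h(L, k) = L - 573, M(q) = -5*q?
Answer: 623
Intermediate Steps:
h(L, k) = -573 + L
-h(M(10), 488) = -(-573 - 5*10) = -(-573 - 50) = -1*(-623) = 623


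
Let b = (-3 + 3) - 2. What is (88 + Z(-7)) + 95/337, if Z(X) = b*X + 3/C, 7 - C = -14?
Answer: 241620/2359 ≈ 102.42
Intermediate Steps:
C = 21 (C = 7 - 1*(-14) = 7 + 14 = 21)
b = -2 (b = 0 - 2 = -2)
Z(X) = ⅐ - 2*X (Z(X) = -2*X + 3/21 = -2*X + 3*(1/21) = -2*X + ⅐ = ⅐ - 2*X)
(88 + Z(-7)) + 95/337 = (88 + (⅐ - 2*(-7))) + 95/337 = (88 + (⅐ + 14)) + 95*(1/337) = (88 + 99/7) + 95/337 = 715/7 + 95/337 = 241620/2359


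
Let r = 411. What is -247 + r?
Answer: 164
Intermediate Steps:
-247 + r = -247 + 411 = 164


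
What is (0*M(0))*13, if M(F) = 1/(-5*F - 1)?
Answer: 0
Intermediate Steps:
M(F) = 1/(-1 - 5*F)
(0*M(0))*13 = (0*(-1/(1 + 5*0)))*13 = (0*(-1/(1 + 0)))*13 = (0*(-1/1))*13 = (0*(-1*1))*13 = (0*(-1))*13 = 0*13 = 0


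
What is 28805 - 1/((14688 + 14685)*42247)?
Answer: 35744733178454/1240921131 ≈ 28805.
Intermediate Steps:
28805 - 1/((14688 + 14685)*42247) = 28805 - 1/(29373*42247) = 28805 - 1*1/1240921131 = 28805 - 1/1240921131 = 35744733178454/1240921131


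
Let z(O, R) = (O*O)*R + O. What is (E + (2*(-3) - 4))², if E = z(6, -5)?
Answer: 33856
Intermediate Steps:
z(O, R) = O + R*O² (z(O, R) = O²*R + O = R*O² + O = O + R*O²)
E = -174 (E = 6*(1 + 6*(-5)) = 6*(1 - 30) = 6*(-29) = -174)
(E + (2*(-3) - 4))² = (-174 + (2*(-3) - 4))² = (-174 + (-6 - 4))² = (-174 - 10)² = (-184)² = 33856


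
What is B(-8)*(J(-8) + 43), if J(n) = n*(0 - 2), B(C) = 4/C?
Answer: -59/2 ≈ -29.500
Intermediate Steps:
J(n) = -2*n (J(n) = n*(-2) = -2*n)
B(-8)*(J(-8) + 43) = (4/(-8))*(-2*(-8) + 43) = (4*(-1/8))*(16 + 43) = -1/2*59 = -59/2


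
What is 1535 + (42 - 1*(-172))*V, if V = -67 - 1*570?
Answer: -134783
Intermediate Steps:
V = -637 (V = -67 - 570 = -637)
1535 + (42 - 1*(-172))*V = 1535 + (42 - 1*(-172))*(-637) = 1535 + (42 + 172)*(-637) = 1535 + 214*(-637) = 1535 - 136318 = -134783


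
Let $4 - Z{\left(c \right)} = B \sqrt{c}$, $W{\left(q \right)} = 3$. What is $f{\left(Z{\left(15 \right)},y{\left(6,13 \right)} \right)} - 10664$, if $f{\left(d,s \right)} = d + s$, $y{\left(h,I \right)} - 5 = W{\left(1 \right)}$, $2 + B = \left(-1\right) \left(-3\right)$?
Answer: $-10652 - \sqrt{15} \approx -10656.0$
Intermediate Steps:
$B = 1$ ($B = -2 - -3 = -2 + 3 = 1$)
$y{\left(h,I \right)} = 8$ ($y{\left(h,I \right)} = 5 + 3 = 8$)
$Z{\left(c \right)} = 4 - \sqrt{c}$ ($Z{\left(c \right)} = 4 - 1 \sqrt{c} = 4 - \sqrt{c}$)
$f{\left(Z{\left(15 \right)},y{\left(6,13 \right)} \right)} - 10664 = \left(\left(4 - \sqrt{15}\right) + 8\right) - 10664 = \left(12 - \sqrt{15}\right) - 10664 = -10652 - \sqrt{15}$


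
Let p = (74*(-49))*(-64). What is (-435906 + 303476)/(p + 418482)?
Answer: -66215/325273 ≈ -0.20357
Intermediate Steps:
p = 232064 (p = -3626*(-64) = 232064)
(-435906 + 303476)/(p + 418482) = (-435906 + 303476)/(232064 + 418482) = -132430/650546 = -132430*1/650546 = -66215/325273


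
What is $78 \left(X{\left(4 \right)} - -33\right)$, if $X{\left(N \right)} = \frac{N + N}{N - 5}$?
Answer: $1950$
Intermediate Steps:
$X{\left(N \right)} = \frac{2 N}{-5 + N}$
$78 \left(X{\left(4 \right)} - -33\right) = 78 \left(2 \cdot 4 \frac{1}{-5 + 4} - -33\right) = 78 \left(2 \cdot 4 \frac{1}{-1} + 33\right) = 78 \left(2 \cdot 4 \left(-1\right) + 33\right) = 78 \left(-8 + 33\right) = 78 \cdot 25 = 1950$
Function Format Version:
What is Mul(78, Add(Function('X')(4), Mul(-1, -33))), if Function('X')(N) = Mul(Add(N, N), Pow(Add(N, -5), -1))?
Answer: 1950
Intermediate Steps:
Function('X')(N) = Mul(2, N, Pow(Add(-5, N), -1)) (Function('X')(N) = Mul(Mul(2, N), Pow(Add(-5, N), -1)) = Mul(2, N, Pow(Add(-5, N), -1)))
Mul(78, Add(Function('X')(4), Mul(-1, -33))) = Mul(78, Add(Mul(2, 4, Pow(Add(-5, 4), -1)), Mul(-1, -33))) = Mul(78, Add(Mul(2, 4, Pow(-1, -1)), 33)) = Mul(78, Add(Mul(2, 4, -1), 33)) = Mul(78, Add(-8, 33)) = Mul(78, 25) = 1950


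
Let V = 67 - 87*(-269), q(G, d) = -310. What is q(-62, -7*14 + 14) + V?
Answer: 23160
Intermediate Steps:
V = 23470 (V = 67 + 23403 = 23470)
q(-62, -7*14 + 14) + V = -310 + 23470 = 23160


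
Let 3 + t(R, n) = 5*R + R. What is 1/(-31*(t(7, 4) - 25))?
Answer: -1/434 ≈ -0.0023041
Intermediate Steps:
t(R, n) = -3 + 6*R (t(R, n) = -3 + (5*R + R) = -3 + 6*R)
1/(-31*(t(7, 4) - 25)) = 1/(-31*((-3 + 6*7) - 25)) = 1/(-31*((-3 + 42) - 25)) = 1/(-31*(39 - 25)) = 1/(-31*14) = 1/(-434) = -1/434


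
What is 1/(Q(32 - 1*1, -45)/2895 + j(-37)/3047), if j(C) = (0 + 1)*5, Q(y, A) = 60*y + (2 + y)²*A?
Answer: -588071/9575756 ≈ -0.061413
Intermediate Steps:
Q(y, A) = 60*y + A*(2 + y)²
j(C) = 5 (j(C) = 1*5 = 5)
1/(Q(32 - 1*1, -45)/2895 + j(-37)/3047) = 1/((60*(32 - 1*1) - 45*(2 + (32 - 1*1))²)/2895 + 5/3047) = 1/((60*(32 - 1) - 45*(2 + (32 - 1))²)*(1/2895) + 5*(1/3047)) = 1/((60*31 - 45*(2 + 31)²)*(1/2895) + 5/3047) = 1/((1860 - 45*33²)*(1/2895) + 5/3047) = 1/((1860 - 45*1089)*(1/2895) + 5/3047) = 1/((1860 - 49005)*(1/2895) + 5/3047) = 1/(-47145*1/2895 + 5/3047) = 1/(-3143/193 + 5/3047) = 1/(-9575756/588071) = -588071/9575756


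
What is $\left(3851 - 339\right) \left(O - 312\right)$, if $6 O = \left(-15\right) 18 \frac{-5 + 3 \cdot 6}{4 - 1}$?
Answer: $-1780584$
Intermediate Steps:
$O = -195$ ($O = \frac{\left(-15\right) 18 \frac{-5 + 3 \cdot 6}{4 - 1}}{6} = \frac{\left(-270\right) \frac{-5 + 18}{3}}{6} = \frac{\left(-270\right) 13 \cdot \frac{1}{3}}{6} = \frac{\left(-270\right) \frac{13}{3}}{6} = \frac{1}{6} \left(-1170\right) = -195$)
$\left(3851 - 339\right) \left(O - 312\right) = \left(3851 - 339\right) \left(-195 - 312\right) = 3512 \left(-507\right) = -1780584$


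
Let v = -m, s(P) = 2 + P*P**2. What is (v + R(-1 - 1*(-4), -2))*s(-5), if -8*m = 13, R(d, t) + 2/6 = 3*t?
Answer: 4633/8 ≈ 579.13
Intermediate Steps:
R(d, t) = -1/3 + 3*t
m = -13/8 (m = -1/8*13 = -13/8 ≈ -1.6250)
s(P) = 2 + P**3
v = 13/8 (v = -1*(-13/8) = 13/8 ≈ 1.6250)
(v + R(-1 - 1*(-4), -2))*s(-5) = (13/8 + (-1/3 + 3*(-2)))*(2 + (-5)**3) = (13/8 + (-1/3 - 6))*(2 - 125) = (13/8 - 19/3)*(-123) = -113/24*(-123) = 4633/8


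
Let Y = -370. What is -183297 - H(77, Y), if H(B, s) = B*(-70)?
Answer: -177907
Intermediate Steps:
H(B, s) = -70*B
-183297 - H(77, Y) = -183297 - (-70)*77 = -183297 - 1*(-5390) = -183297 + 5390 = -177907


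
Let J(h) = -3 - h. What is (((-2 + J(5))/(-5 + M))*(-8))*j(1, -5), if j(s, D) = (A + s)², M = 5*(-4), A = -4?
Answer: -144/5 ≈ -28.800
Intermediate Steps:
M = -20
j(s, D) = (-4 + s)²
(((-2 + J(5))/(-5 + M))*(-8))*j(1, -5) = (((-2 + (-3 - 1*5))/(-5 - 20))*(-8))*(-4 + 1)² = (((-2 + (-3 - 5))/(-25))*(-8))*(-3)² = (((-2 - 8)*(-1/25))*(-8))*9 = (-10*(-1/25)*(-8))*9 = ((⅖)*(-8))*9 = -16/5*9 = -144/5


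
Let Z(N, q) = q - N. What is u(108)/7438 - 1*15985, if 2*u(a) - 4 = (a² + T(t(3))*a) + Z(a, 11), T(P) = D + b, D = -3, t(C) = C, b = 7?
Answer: -237780857/14876 ≈ -15984.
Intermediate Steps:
T(P) = 4 (T(P) = -3 + 7 = 4)
u(a) = 15/2 + a²/2 + 3*a/2 (u(a) = 2 + ((a² + 4*a) + (11 - a))/2 = 2 + (11 + a² + 3*a)/2 = 2 + (11/2 + a²/2 + 3*a/2) = 15/2 + a²/2 + 3*a/2)
u(108)/7438 - 1*15985 = (15/2 + (½)*108² + (3/2)*108)/7438 - 1*15985 = (15/2 + (½)*11664 + 162)*(1/7438) - 15985 = (15/2 + 5832 + 162)*(1/7438) - 15985 = (12003/2)*(1/7438) - 15985 = 12003/14876 - 15985 = -237780857/14876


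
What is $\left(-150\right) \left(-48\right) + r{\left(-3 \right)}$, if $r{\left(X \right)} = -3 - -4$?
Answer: $7201$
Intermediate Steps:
$r{\left(X \right)} = 1$ ($r{\left(X \right)} = -3 + 4 = 1$)
$\left(-150\right) \left(-48\right) + r{\left(-3 \right)} = \left(-150\right) \left(-48\right) + 1 = 7200 + 1 = 7201$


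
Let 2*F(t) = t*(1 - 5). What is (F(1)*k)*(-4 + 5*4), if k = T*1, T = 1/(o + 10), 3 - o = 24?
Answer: 32/11 ≈ 2.9091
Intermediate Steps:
o = -21 (o = 3 - 1*24 = 3 - 24 = -21)
F(t) = -2*t (F(t) = (t*(1 - 5))/2 = (t*(-4))/2 = (-4*t)/2 = -2*t)
T = -1/11 (T = 1/(-21 + 10) = 1/(-11) = -1/11 ≈ -0.090909)
k = -1/11 (k = -1/11*1 = -1/11 ≈ -0.090909)
(F(1)*k)*(-4 + 5*4) = (-2*1*(-1/11))*(-4 + 5*4) = (-2*(-1/11))*(-4 + 20) = (2/11)*16 = 32/11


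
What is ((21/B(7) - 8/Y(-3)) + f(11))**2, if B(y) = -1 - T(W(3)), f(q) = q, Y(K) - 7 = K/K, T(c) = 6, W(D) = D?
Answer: 49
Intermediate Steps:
Y(K) = 8 (Y(K) = 7 + K/K = 7 + 1 = 8)
B(y) = -7 (B(y) = -1 - 1*6 = -1 - 6 = -7)
((21/B(7) - 8/Y(-3)) + f(11))**2 = ((21/(-7) - 8/8) + 11)**2 = ((21*(-1/7) - 8*1/8) + 11)**2 = ((-3 - 1) + 11)**2 = (-4 + 11)**2 = 7**2 = 49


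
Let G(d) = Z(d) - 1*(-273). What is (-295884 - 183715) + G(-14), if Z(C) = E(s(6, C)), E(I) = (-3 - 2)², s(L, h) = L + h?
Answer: -479301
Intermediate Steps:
E(I) = 25 (E(I) = (-5)² = 25)
Z(C) = 25
G(d) = 298 (G(d) = 25 - 1*(-273) = 25 + 273 = 298)
(-295884 - 183715) + G(-14) = (-295884 - 183715) + 298 = -479599 + 298 = -479301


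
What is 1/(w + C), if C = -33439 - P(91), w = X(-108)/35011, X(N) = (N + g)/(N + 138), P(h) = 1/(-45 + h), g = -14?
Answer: -24157590/807806179981 ≈ -2.9905e-5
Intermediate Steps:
X(N) = (-14 + N)/(138 + N) (X(N) = (N - 14)/(N + 138) = (-14 + N)/(138 + N))
w = -61/525165 (w = ((-14 - 108)/(138 - 108))/35011 = (-122/30)*(1/35011) = ((1/30)*(-122))*(1/35011) = -61/15*1/35011 = -61/525165 ≈ -0.00011615)
C = -1538195/46 (C = -33439 - 1/(-45 + 91) = -33439 - 1/46 = -1538195/46 ≈ -33439.)
1/(w + C) = 1/(-61/525165 - 1538195/46) = 1/(-807806179981/24157590) = -24157590/807806179981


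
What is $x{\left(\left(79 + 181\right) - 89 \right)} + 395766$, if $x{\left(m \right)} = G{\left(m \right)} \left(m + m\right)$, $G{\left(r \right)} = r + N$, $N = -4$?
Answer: $452880$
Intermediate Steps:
$G{\left(r \right)} = -4 + r$ ($G{\left(r \right)} = r - 4 = -4 + r$)
$x{\left(m \right)} = 2 m \left(-4 + m\right)$ ($x{\left(m \right)} = \left(-4 + m\right) \left(m + m\right) = \left(-4 + m\right) 2 m = 2 m \left(-4 + m\right)$)
$x{\left(\left(79 + 181\right) - 89 \right)} + 395766 = 2 \left(\left(79 + 181\right) - 89\right) \left(-4 + \left(\left(79 + 181\right) - 89\right)\right) + 395766 = 2 \left(260 - 89\right) \left(-4 + \left(260 - 89\right)\right) + 395766 = 2 \cdot 171 \left(-4 + 171\right) + 395766 = 2 \cdot 171 \cdot 167 + 395766 = 57114 + 395766 = 452880$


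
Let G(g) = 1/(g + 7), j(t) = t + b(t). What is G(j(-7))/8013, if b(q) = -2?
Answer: -1/16026 ≈ -6.2399e-5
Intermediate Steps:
j(t) = -2 + t (j(t) = t - 2 = -2 + t)
G(g) = 1/(7 + g)
G(j(-7))/8013 = 1/((7 + (-2 - 7))*8013) = (1/8013)/(7 - 9) = (1/8013)/(-2) = -1/2*1/8013 = -1/16026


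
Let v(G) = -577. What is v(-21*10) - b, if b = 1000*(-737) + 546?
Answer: 735877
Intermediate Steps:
b = -736454 (b = -737000 + 546 = -736454)
v(-21*10) - b = -577 - 1*(-736454) = -577 + 736454 = 735877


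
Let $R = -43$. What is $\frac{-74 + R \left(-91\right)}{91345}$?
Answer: $\frac{3839}{91345} \approx 0.042027$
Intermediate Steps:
$\frac{-74 + R \left(-91\right)}{91345} = \frac{-74 - -3913}{91345} = \left(-74 + 3913\right) \frac{1}{91345} = 3839 \cdot \frac{1}{91345} = \frac{3839}{91345}$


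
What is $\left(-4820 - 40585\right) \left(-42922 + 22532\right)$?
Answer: $925807950$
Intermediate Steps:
$\left(-4820 - 40585\right) \left(-42922 + 22532\right) = \left(-45405\right) \left(-20390\right) = 925807950$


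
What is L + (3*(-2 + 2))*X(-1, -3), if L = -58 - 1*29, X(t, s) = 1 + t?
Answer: -87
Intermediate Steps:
L = -87 (L = -58 - 29 = -87)
L + (3*(-2 + 2))*X(-1, -3) = -87 + (3*(-2 + 2))*(1 - 1) = -87 + (3*0)*0 = -87 + 0*0 = -87 + 0 = -87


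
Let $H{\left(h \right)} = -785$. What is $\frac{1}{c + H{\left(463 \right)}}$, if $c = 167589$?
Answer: $\frac{1}{166804} \approx 5.9951 \cdot 10^{-6}$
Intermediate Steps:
$\frac{1}{c + H{\left(463 \right)}} = \frac{1}{167589 - 785} = \frac{1}{166804}$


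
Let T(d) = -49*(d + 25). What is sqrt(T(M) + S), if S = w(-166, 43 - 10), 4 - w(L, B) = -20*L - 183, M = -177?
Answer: sqrt(4315) ≈ 65.689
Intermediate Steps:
w(L, B) = 187 + 20*L (w(L, B) = 4 - (-20*L - 183) = 4 - (-183 - 20*L) = 4 + (183 + 20*L) = 187 + 20*L)
T(d) = -1225 - 49*d (T(d) = -49*(25 + d) = -1225 - 49*d)
S = -3133 (S = 187 + 20*(-166) = 187 - 3320 = -3133)
sqrt(T(M) + S) = sqrt((-1225 - 49*(-177)) - 3133) = sqrt((-1225 + 8673) - 3133) = sqrt(7448 - 3133) = sqrt(4315)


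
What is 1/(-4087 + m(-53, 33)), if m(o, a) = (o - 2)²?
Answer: -1/1062 ≈ -0.00094162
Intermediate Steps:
m(o, a) = (-2 + o)²
1/(-4087 + m(-53, 33)) = 1/(-4087 + (-2 - 53)²) = 1/(-4087 + (-55)²) = 1/(-4087 + 3025) = 1/(-1062) = -1/1062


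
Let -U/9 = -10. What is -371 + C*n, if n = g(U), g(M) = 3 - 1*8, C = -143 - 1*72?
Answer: 704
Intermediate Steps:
U = 90 (U = -9*(-10) = 90)
C = -215 (C = -143 - 72 = -215)
g(M) = -5 (g(M) = 3 - 8 = -5)
n = -5
-371 + C*n = -371 - 215*(-5) = -371 + 1075 = 704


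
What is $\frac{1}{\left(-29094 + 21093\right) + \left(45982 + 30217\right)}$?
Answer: $\frac{1}{68198} \approx 1.4663 \cdot 10^{-5}$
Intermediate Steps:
$\frac{1}{\left(-29094 + 21093\right) + \left(45982 + 30217\right)} = \frac{1}{-8001 + 76199} = \frac{1}{68198}$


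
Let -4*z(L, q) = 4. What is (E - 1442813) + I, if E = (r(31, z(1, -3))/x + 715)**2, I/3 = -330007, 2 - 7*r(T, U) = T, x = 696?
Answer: -54235732655/28224 ≈ -1.9216e+6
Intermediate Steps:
z(L, q) = -1 (z(L, q) = -1/4*4 = -1)
r(T, U) = 2/7 - T/7
I = -990021 (I = 3*(-330007) = -990021)
E = 14428574161/28224 (E = ((2/7 - 1/7*31)/696 + 715)**2 = ((2/7 - 31/7)*(1/696) + 715)**2 = (-29/7*1/696 + 715)**2 = (-1/168 + 715)**2 = (120119/168)**2 = 14428574161/28224 ≈ 5.1122e+5)
(E - 1442813) + I = (14428574161/28224 - 1442813) - 990021 = -26293379951/28224 - 990021 = -54235732655/28224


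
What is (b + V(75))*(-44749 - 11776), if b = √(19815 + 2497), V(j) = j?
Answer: -4239375 - 113050*√5578 ≈ -1.2683e+7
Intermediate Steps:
b = 2*√5578 (b = √22312 = 2*√5578 ≈ 149.37)
(b + V(75))*(-44749 - 11776) = (2*√5578 + 75)*(-44749 - 11776) = (75 + 2*√5578)*(-56525) = -4239375 - 113050*√5578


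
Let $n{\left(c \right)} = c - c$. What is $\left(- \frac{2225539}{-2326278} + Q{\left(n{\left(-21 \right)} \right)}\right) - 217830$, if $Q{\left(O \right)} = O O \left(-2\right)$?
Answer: $- \frac{506730911201}{2326278} \approx -2.1783 \cdot 10^{5}$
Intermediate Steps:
$n{\left(c \right)} = 0$
$Q{\left(O \right)} = - 2 O^{2}$ ($Q{\left(O \right)} = O^{2} \left(-2\right) = - 2 O^{2}$)
$\left(- \frac{2225539}{-2326278} + Q{\left(n{\left(-21 \right)} \right)}\right) - 217830 = \left(- \frac{2225539}{-2326278} - 2 \cdot 0^{2}\right) - 217830 = \left(\left(-2225539\right) \left(- \frac{1}{2326278}\right) - 0\right) - 217830 = \left(\frac{2225539}{2326278} + 0\right) - 217830 = \frac{2225539}{2326278} - 217830 = - \frac{506730911201}{2326278}$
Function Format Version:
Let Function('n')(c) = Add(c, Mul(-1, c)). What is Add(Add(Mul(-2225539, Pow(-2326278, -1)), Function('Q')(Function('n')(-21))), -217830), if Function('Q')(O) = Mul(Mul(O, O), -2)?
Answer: Rational(-506730911201, 2326278) ≈ -2.1783e+5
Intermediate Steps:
Function('n')(c) = 0
Function('Q')(O) = Mul(-2, Pow(O, 2)) (Function('Q')(O) = Mul(Pow(O, 2), -2) = Mul(-2, Pow(O, 2)))
Add(Add(Mul(-2225539, Pow(-2326278, -1)), Function('Q')(Function('n')(-21))), -217830) = Add(Add(Mul(-2225539, Pow(-2326278, -1)), Mul(-2, Pow(0, 2))), -217830) = Add(Add(Mul(-2225539, Rational(-1, 2326278)), Mul(-2, 0)), -217830) = Add(Add(Rational(2225539, 2326278), 0), -217830) = Add(Rational(2225539, 2326278), -217830) = Rational(-506730911201, 2326278)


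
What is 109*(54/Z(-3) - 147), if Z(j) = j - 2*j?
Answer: -14061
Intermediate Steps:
Z(j) = -j
109*(54/Z(-3) - 147) = 109*(54/((-1*(-3))) - 147) = 109*(54/3 - 147) = 109*(54*(1/3) - 147) = 109*(18 - 147) = 109*(-129) = -14061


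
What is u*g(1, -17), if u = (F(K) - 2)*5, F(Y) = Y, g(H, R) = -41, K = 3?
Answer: -205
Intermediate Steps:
u = 5 (u = (3 - 2)*5 = 1*5 = 5)
u*g(1, -17) = 5*(-41) = -205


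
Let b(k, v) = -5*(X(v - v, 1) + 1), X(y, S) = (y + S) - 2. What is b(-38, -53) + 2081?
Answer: 2081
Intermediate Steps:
X(y, S) = -2 + S + y (X(y, S) = (S + y) - 2 = -2 + S + y)
b(k, v) = 0 (b(k, v) = -5*((-2 + 1 + (v - v)) + 1) = -5*((-2 + 1 + 0) + 1) = -5*(-1 + 1) = -5*0 = 0)
b(-38, -53) + 2081 = 0 + 2081 = 2081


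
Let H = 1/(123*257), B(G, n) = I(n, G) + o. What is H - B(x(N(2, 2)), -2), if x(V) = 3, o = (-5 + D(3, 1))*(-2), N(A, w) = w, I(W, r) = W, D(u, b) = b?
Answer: -189665/31611 ≈ -6.0000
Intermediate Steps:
o = 8 (o = (-5 + 1)*(-2) = -4*(-2) = 8)
B(G, n) = 8 + n (B(G, n) = n + 8 = 8 + n)
H = 1/31611 ≈ 3.1635e-5
H - B(x(N(2, 2)), -2) = 1/31611 - (8 - 2) = 1/31611 - 1*6 = 1/31611 - 6 = -189665/31611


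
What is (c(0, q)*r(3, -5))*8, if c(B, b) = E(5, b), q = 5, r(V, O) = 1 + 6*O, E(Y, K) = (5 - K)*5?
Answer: 0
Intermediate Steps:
E(Y, K) = 25 - 5*K
c(B, b) = 25 - 5*b
(c(0, q)*r(3, -5))*8 = ((25 - 5*5)*(1 + 6*(-5)))*8 = ((25 - 25)*(1 - 30))*8 = (0*(-29))*8 = 0*8 = 0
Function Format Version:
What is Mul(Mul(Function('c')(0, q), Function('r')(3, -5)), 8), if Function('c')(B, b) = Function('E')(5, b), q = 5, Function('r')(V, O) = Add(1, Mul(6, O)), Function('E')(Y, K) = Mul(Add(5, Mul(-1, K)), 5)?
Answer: 0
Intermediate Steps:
Function('E')(Y, K) = Add(25, Mul(-5, K))
Function('c')(B, b) = Add(25, Mul(-5, b))
Mul(Mul(Function('c')(0, q), Function('r')(3, -5)), 8) = Mul(Mul(Add(25, Mul(-5, 5)), Add(1, Mul(6, -5))), 8) = Mul(Mul(Add(25, -25), Add(1, -30)), 8) = Mul(Mul(0, -29), 8) = Mul(0, 8) = 0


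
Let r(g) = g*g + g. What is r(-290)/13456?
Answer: 1445/232 ≈ 6.2284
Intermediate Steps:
r(g) = g + g² (r(g) = g² + g = g + g²)
r(-290)/13456 = -290*(1 - 290)/13456 = -290*(-289)*(1/13456) = 83810*(1/13456) = 1445/232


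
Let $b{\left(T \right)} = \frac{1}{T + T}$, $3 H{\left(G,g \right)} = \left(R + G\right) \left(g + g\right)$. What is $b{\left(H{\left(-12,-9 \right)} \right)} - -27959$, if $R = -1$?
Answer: $\frac{4361605}{156} \approx 27959.0$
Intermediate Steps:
$H{\left(G,g \right)} = \frac{2 g \left(-1 + G\right)}{3}$ ($H{\left(G,g \right)} = \frac{\left(-1 + G\right) \left(g + g\right)}{3} = \frac{\left(-1 + G\right) 2 g}{3} = \frac{2 g \left(-1 + G\right)}{3}$)
$b{\left(T \right)} = \frac{1}{2 T}$
$b{\left(H{\left(-12,-9 \right)} \right)} - -27959 = \frac{1}{2 \cdot \frac{2}{3} \left(-9\right) \left(-1 - 12\right)} - -27959 = \frac{1}{2 \cdot \frac{2}{3} \left(-9\right) \left(-13\right)} + 27959 = \frac{1}{2 \cdot 78} + 27959 = \frac{1}{2} \cdot \frac{1}{78} + 27959 = \frac{1}{156} + 27959 = \frac{4361605}{156}$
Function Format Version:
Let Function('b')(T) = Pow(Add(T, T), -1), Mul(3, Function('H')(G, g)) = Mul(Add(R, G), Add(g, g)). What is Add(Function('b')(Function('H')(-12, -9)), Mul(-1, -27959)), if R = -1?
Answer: Rational(4361605, 156) ≈ 27959.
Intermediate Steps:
Function('H')(G, g) = Mul(Rational(2, 3), g, Add(-1, G)) (Function('H')(G, g) = Mul(Rational(1, 3), Mul(Add(-1, G), Add(g, g))) = Mul(Rational(1, 3), Mul(Add(-1, G), Mul(2, g))) = Mul(Rational(1, 3), Mul(2, g, Add(-1, G))) = Mul(Rational(2, 3), g, Add(-1, G)))
Function('b')(T) = Mul(Rational(1, 2), Pow(T, -1)) (Function('b')(T) = Pow(Mul(2, T), -1) = Mul(Rational(1, 2), Pow(T, -1)))
Add(Function('b')(Function('H')(-12, -9)), Mul(-1, -27959)) = Add(Mul(Rational(1, 2), Pow(Mul(Rational(2, 3), -9, Add(-1, -12)), -1)), Mul(-1, -27959)) = Add(Mul(Rational(1, 2), Pow(Mul(Rational(2, 3), -9, -13), -1)), 27959) = Add(Mul(Rational(1, 2), Pow(78, -1)), 27959) = Add(Mul(Rational(1, 2), Rational(1, 78)), 27959) = Add(Rational(1, 156), 27959) = Rational(4361605, 156)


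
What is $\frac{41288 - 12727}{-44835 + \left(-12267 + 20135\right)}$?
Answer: $- \frac{28561}{36967} \approx -0.77261$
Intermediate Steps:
$\frac{41288 - 12727}{-44835 + \left(-12267 + 20135\right)} = \frac{28561}{-44835 + 7868} = \frac{28561}{-36967} = 28561 \left(- \frac{1}{36967}\right) = - \frac{28561}{36967}$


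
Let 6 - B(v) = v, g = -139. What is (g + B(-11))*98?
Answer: -11956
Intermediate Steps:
B(v) = 6 - v
(g + B(-11))*98 = (-139 + (6 - 1*(-11)))*98 = (-139 + (6 + 11))*98 = (-139 + 17)*98 = -122*98 = -11956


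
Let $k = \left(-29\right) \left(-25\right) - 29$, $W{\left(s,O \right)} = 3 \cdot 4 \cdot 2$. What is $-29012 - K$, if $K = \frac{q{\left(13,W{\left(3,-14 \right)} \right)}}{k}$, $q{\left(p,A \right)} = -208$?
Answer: $- \frac{2524018}{87} \approx -29012.0$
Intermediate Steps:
$W{\left(s,O \right)} = 24$ ($W{\left(s,O \right)} = 12 \cdot 2 = 24$)
$k = 696$ ($k = 725 - 29 = 696$)
$K = - \frac{26}{87}$ ($K = - \frac{208}{696} = \left(-208\right) \frac{1}{696} = - \frac{26}{87} \approx -0.29885$)
$-29012 - K = -29012 - - \frac{26}{87} = -29012 + \frac{26}{87} = - \frac{2524018}{87}$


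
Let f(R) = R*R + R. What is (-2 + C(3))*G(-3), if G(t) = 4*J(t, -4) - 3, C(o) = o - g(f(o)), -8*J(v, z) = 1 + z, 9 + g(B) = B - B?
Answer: -15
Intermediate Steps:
f(R) = R + R² (f(R) = R² + R = R + R²)
g(B) = -9 (g(B) = -9 + (B - B) = -9 + 0 = -9)
J(v, z) = -⅛ - z/8 (J(v, z) = -(1 + z)/8 = -⅛ - z/8)
C(o) = 9 + o (C(o) = o - 1*(-9) = o + 9 = 9 + o)
G(t) = -3/2 (G(t) = 4*(-⅛ - ⅛*(-4)) - 3 = 4*(-⅛ + ½) - 3 = 4*(3/8) - 3 = 3/2 - 3 = -3/2)
(-2 + C(3))*G(-3) = (-2 + (9 + 3))*(-3/2) = (-2 + 12)*(-3/2) = 10*(-3/2) = -15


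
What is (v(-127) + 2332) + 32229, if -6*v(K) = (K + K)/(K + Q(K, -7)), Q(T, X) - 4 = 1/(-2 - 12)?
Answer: 178644031/5169 ≈ 34561.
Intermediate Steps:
Q(T, X) = 55/14 (Q(T, X) = 4 + 1/(-2 - 12) = 4 + 1/(-14) = 4 - 1/14 = 55/14)
v(K) = -K/(3*(55/14 + K)) (v(K) = -(K + K)/(6*(K + 55/14)) = -2*K/(6*(55/14 + K)) = -K/(3*(55/14 + K)))
(v(-127) + 2332) + 32229 = (-14*(-127)/(165 + 42*(-127)) + 2332) + 32229 = (-14*(-127)/(165 - 5334) + 2332) + 32229 = (-14*(-127)/(-5169) + 2332) + 32229 = (-14*(-127)*(-1/5169) + 2332) + 32229 = (-1778/5169 + 2332) + 32229 = 12052330/5169 + 32229 = 178644031/5169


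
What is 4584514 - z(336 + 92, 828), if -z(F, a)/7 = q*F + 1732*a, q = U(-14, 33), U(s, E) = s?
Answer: 14581242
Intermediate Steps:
q = -14
z(F, a) = -12124*a + 98*F (z(F, a) = -7*(-14*F + 1732*a) = -12124*a + 98*F)
4584514 - z(336 + 92, 828) = 4584514 - (-12124*828 + 98*(336 + 92)) = 4584514 - (-10038672 + 98*428) = 4584514 - (-10038672 + 41944) = 4584514 - 1*(-9996728) = 4584514 + 9996728 = 14581242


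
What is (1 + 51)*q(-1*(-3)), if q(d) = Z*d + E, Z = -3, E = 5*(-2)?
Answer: -988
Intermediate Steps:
E = -10
q(d) = -10 - 3*d (q(d) = -3*d - 10 = -10 - 3*d)
(1 + 51)*q(-1*(-3)) = (1 + 51)*(-10 - (-3)*(-3)) = 52*(-10 - 3*3) = 52*(-10 - 9) = 52*(-19) = -988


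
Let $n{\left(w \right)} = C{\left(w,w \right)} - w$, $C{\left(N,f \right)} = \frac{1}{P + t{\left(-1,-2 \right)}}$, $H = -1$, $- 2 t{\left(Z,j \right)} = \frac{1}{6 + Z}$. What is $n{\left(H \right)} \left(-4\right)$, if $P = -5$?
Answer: $- \frac{164}{51} \approx -3.2157$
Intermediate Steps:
$t{\left(Z,j \right)} = - \frac{1}{2 \left(6 + Z\right)}$
$C{\left(N,f \right)} = - \frac{10}{51}$ ($C{\left(N,f \right)} = \frac{1}{-5 - \frac{1}{12 + 2 \left(-1\right)}} = \frac{1}{-5 - \frac{1}{12 - 2}} = \frac{1}{-5 - \frac{1}{10}} = \frac{1}{- \frac{51}{10}} = - \frac{10}{51}$)
$n{\left(w \right)} = - \frac{10}{51} - w$
$n{\left(H \right)} \left(-4\right) = \left(- \frac{10}{51} - -1\right) \left(-4\right) = \left(- \frac{10}{51} + 1\right) \left(-4\right) = \frac{41}{51} \left(-4\right) = - \frac{164}{51}$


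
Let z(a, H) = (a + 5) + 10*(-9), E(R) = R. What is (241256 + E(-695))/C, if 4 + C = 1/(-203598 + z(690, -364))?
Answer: -48832199073/811973 ≈ -60140.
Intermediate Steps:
z(a, H) = -85 + a (z(a, H) = (5 + a) - 90 = -85 + a)
C = -811973/202993 (C = -4 + 1/(-203598 + (-85 + 690)) = -4 + 1/(-203598 + 605) = -4 + 1/(-202993) = -4 - 1/202993 = -811973/202993 ≈ -4.0000)
(241256 + E(-695))/C = (241256 - 695)/(-811973/202993) = 240561*(-202993/811973) = -48832199073/811973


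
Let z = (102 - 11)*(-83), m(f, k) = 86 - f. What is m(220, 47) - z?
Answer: 7419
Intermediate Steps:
z = -7553 (z = 91*(-83) = -7553)
m(220, 47) - z = (86 - 1*220) - 1*(-7553) = (86 - 220) + 7553 = -134 + 7553 = 7419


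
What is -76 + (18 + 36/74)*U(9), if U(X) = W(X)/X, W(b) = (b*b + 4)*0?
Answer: -76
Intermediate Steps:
W(b) = 0 (W(b) = (b**2 + 4)*0 = (4 + b**2)*0 = 0)
U(X) = 0 (U(X) = 0/X = 0)
-76 + (18 + 36/74)*U(9) = -76 + (18 + 36/74)*0 = -76 + (18 + 36*(1/74))*0 = -76 + (18 + 18/37)*0 = -76 + (684/37)*0 = -76 + 0 = -76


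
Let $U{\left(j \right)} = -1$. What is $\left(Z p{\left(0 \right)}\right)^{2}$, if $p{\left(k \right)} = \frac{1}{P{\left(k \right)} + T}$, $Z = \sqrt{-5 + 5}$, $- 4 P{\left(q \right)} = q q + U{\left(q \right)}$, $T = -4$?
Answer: $0$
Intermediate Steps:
$P{\left(q \right)} = \frac{1}{4} - \frac{q^{2}}{4}$ ($P{\left(q \right)} = - \frac{q q - 1}{4} = - \frac{q^{2} - 1}{4} = - \frac{-1 + q^{2}}{4} = \frac{1}{4} - \frac{q^{2}}{4}$)
$Z = 0$ ($Z = \sqrt{0} = 0$)
$p{\left(k \right)} = \frac{1}{- \frac{15}{4} - \frac{k^{2}}{4}}$ ($p{\left(k \right)} = \frac{1}{\left(\frac{1}{4} - \frac{k^{2}}{4}\right) - 4} = \frac{1}{- \frac{15}{4} - \frac{k^{2}}{4}}$)
$\left(Z p{\left(0 \right)}\right)^{2} = \left(0 \left(- \frac{4}{15 + 0^{2}}\right)\right)^{2} = \left(0 \left(- \frac{4}{15 + 0}\right)\right)^{2} = \left(0 \left(- \frac{4}{15}\right)\right)^{2} = 0^{2} = 0$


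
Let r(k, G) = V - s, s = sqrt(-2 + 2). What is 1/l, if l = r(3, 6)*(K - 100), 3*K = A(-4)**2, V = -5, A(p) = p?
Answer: 3/1420 ≈ 0.0021127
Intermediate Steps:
s = 0 (s = sqrt(0) = 0)
r(k, G) = -5 (r(k, G) = -5 - 1*0 = -5 + 0 = -5)
K = 16/3 (K = (1/3)*(-4)**2 = (1/3)*16 = 16/3 ≈ 5.3333)
l = 1420/3 (l = -5*(16/3 - 100) = -5*(-284/3) = 1420/3 ≈ 473.33)
1/l = 1/(1420/3) = 3/1420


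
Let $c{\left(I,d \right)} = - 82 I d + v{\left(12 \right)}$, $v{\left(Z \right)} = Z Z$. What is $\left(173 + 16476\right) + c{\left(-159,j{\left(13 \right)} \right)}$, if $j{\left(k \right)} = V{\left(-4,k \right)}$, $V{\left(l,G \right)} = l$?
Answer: $-35359$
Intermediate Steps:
$j{\left(k \right)} = -4$
$v{\left(Z \right)} = Z^{2}$
$c{\left(I,d \right)} = 144 - 82 I d$ ($c{\left(I,d \right)} = - 82 I d + 12^{2} = - 82 I d + 144 = 144 - 82 I d$)
$\left(173 + 16476\right) + c{\left(-159,j{\left(13 \right)} \right)} = \left(173 + 16476\right) + \left(144 - \left(-13038\right) \left(-4\right)\right) = 16649 + \left(144 - 52152\right) = 16649 - 52008 = -35359$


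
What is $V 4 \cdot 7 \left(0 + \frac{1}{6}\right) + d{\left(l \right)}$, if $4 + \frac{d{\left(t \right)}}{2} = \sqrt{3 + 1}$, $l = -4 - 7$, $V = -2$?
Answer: $- \frac{40}{3} \approx -13.333$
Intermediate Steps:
$l = -11$ ($l = -4 - 7 = -11$)
$d{\left(t \right)} = -4$ ($d{\left(t \right)} = -8 + 2 \sqrt{3 + 1} = -8 + 2 \sqrt{4} = -8 + 2 \cdot 2 = -8 + 4 = -4$)
$V 4 \cdot 7 \left(0 + \frac{1}{6}\right) + d{\left(l \right)} = \left(-2\right) 4 \cdot 7 \left(0 + \frac{1}{6}\right) - 4 = - 8 \cdot 7 \left(0 + \frac{1}{6}\right) - 4 = - 8 \cdot 7 \cdot \frac{1}{6} - 4 = \left(-8\right) \frac{7}{6} - 4 = - \frac{28}{3} - 4 = - \frac{40}{3}$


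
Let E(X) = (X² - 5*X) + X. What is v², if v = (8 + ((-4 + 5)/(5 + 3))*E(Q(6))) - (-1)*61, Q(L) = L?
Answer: 19881/4 ≈ 4970.3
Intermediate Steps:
E(X) = X² - 4*X
v = 141/2 (v = (8 + ((-4 + 5)/(5 + 3))*(6*(-4 + 6))) - (-1)*61 = (8 + (1/8)*(6*2)) - 1*(-61) = (8 + (1*(⅛))*12) + 61 = (8 + (⅛)*12) + 61 = (8 + 3/2) + 61 = 19/2 + 61 = 141/2 ≈ 70.500)
v² = (141/2)² = 19881/4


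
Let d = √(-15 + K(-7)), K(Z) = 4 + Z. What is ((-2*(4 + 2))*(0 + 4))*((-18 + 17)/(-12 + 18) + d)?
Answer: 8 - 144*I*√2 ≈ 8.0 - 203.65*I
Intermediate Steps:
d = 3*I*√2 (d = √(-15 + (4 - 7)) = √(-15 - 3) = √(-18) = 3*I*√2 ≈ 4.2426*I)
((-2*(4 + 2))*(0 + 4))*((-18 + 17)/(-12 + 18) + d) = ((-2*(4 + 2))*(0 + 4))*((-18 + 17)/(-12 + 18) + 3*I*√2) = (-2*6*4)*(-1/6 + 3*I*√2) = (-12*4)*(-1*⅙ + 3*I*√2) = -48*(-⅙ + 3*I*√2) = 8 - 144*I*√2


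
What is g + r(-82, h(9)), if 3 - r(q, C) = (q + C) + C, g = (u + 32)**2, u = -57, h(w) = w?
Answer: 692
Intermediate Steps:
g = 625 (g = (-57 + 32)**2 = (-25)**2 = 625)
r(q, C) = 3 - q - 2*C (r(q, C) = 3 - ((q + C) + C) = 3 - ((C + q) + C) = 3 - (q + 2*C) = 3 + (-q - 2*C) = 3 - q - 2*C)
g + r(-82, h(9)) = 625 + (3 - 1*(-82) - 2*9) = 625 + (3 + 82 - 18) = 625 + 67 = 692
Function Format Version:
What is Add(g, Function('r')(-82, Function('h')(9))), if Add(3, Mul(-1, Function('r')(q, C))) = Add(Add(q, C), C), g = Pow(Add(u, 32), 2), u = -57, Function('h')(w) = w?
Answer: 692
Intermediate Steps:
g = 625 (g = Pow(Add(-57, 32), 2) = Pow(-25, 2) = 625)
Function('r')(q, C) = Add(3, Mul(-1, q), Mul(-2, C)) (Function('r')(q, C) = Add(3, Mul(-1, Add(Add(q, C), C))) = Add(3, Mul(-1, Add(Add(C, q), C))) = Add(3, Mul(-1, Add(q, Mul(2, C)))) = Add(3, Add(Mul(-1, q), Mul(-2, C))) = Add(3, Mul(-1, q), Mul(-2, C)))
Add(g, Function('r')(-82, Function('h')(9))) = Add(625, Add(3, Mul(-1, -82), Mul(-2, 9))) = Add(625, Add(3, 82, -18)) = Add(625, 67) = 692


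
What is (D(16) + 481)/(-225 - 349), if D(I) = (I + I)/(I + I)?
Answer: -241/287 ≈ -0.83972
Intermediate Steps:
D(I) = 1 (D(I) = (2*I)/((2*I)) = (2*I)*(1/(2*I)) = 1)
(D(16) + 481)/(-225 - 349) = (1 + 481)/(-225 - 349) = 482/(-574) = 482*(-1/574) = -241/287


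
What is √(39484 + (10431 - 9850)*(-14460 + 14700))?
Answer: 2*√44731 ≈ 422.99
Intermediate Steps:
√(39484 + (10431 - 9850)*(-14460 + 14700)) = √(39484 + 581*240) = √(39484 + 139440) = √178924 = 2*√44731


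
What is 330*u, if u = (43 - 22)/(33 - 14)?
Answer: 6930/19 ≈ 364.74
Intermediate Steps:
u = 21/19 ≈ 1.1053
330*u = 330*(21/19) = 6930/19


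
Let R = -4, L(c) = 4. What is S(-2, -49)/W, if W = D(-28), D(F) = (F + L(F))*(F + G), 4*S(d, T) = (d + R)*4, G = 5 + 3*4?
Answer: -1/44 ≈ -0.022727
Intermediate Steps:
G = 17 (G = 5 + 12 = 17)
S(d, T) = -4 + d (S(d, T) = ((d - 4)*4)/4 = ((-4 + d)*4)/4 = (-16 + 4*d)/4 = -4 + d)
D(F) = (4 + F)*(17 + F) (D(F) = (F + 4)*(F + 17) = (4 + F)*(17 + F))
W = 264 (W = 68 + (-28)² + 21*(-28) = 68 + 784 - 588 = 264)
S(-2, -49)/W = (-4 - 2)/264 = -6*1/264 = -1/44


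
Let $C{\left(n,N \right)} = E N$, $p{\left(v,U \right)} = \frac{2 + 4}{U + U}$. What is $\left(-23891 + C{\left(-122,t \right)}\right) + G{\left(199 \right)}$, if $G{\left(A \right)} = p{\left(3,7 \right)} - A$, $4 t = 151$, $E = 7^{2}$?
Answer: $- \frac{622715}{28} \approx -22240.0$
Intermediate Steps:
$E = 49$
$p{\left(v,U \right)} = \frac{3}{U}$ ($p{\left(v,U \right)} = \frac{6}{2 U} = 6 \frac{1}{2 U} = \frac{3}{U}$)
$t = \frac{151}{4}$ ($t = \frac{1}{4} \cdot 151 = \frac{151}{4} \approx 37.75$)
$C{\left(n,N \right)} = 49 N$
$G{\left(A \right)} = \frac{3}{7} - A$
$\left(-23891 + C{\left(-122,t \right)}\right) + G{\left(199 \right)} = \left(-23891 + 49 \cdot \frac{151}{4}\right) + \left(\frac{3}{7} - 199\right) = \left(-23891 + \frac{7399}{4}\right) + \left(\frac{3}{7} - 199\right) = - \frac{88165}{4} - \frac{1390}{7} = - \frac{622715}{28}$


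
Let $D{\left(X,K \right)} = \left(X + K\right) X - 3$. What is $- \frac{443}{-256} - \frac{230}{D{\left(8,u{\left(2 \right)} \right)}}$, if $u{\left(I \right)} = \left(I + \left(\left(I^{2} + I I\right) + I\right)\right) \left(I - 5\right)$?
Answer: $\frac{159441}{58112} \approx 2.7437$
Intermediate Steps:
$u{\left(I \right)} = \left(-5 + I\right) \left(2 I + 2 I^{2}\right)$ ($u{\left(I \right)} = \left(I + \left(\left(I^{2} + I^{2}\right) + I\right)\right) \left(-5 + I\right) = \left(I + \left(2 I^{2} + I\right)\right) \left(-5 + I\right) = \left(I + \left(I + 2 I^{2}\right)\right) \left(-5 + I\right) = \left(2 I + 2 I^{2}\right) \left(-5 + I\right) = \left(-5 + I\right) \left(2 I + 2 I^{2}\right)$)
$D{\left(X,K \right)} = -3 + X \left(K + X\right)$ ($D{\left(X,K \right)} = \left(K + X\right) X - 3 = X \left(K + X\right) - 3 = -3 + X \left(K + X\right)$)
$- \frac{443}{-256} - \frac{230}{D{\left(8,u{\left(2 \right)} \right)}} = - \frac{443}{-256} - \frac{230}{-3 + 8^{2} + 2 \cdot 2 \left(-5 + 2^{2} - 8\right) 8} = \left(-443\right) \left(- \frac{1}{256}\right) - \frac{230}{-3 + 64 + 2 \cdot 2 \left(-5 + 4 - 8\right) 8} = \frac{443}{256} - \frac{230}{-3 + 64 + 2 \cdot 2 \left(-9\right) 8} = \frac{443}{256} - \frac{230}{-3 + 64 - 288} = \frac{443}{256} - \frac{230}{-227} = \frac{443}{256} - - \frac{230}{227} = \frac{443}{256} + \frac{230}{227} = \frac{159441}{58112}$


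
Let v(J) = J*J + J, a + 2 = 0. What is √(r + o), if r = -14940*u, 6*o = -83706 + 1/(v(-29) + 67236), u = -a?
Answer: I*√456661740922386/102072 ≈ 209.36*I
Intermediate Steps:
a = -2 (a = -2 + 0 = -2)
v(J) = J + J² (v(J) = J² + J = J + J²)
u = 2 (u = -1*(-2) = 2)
o = -5696025887/408288 (o = (-83706 + 1/(-29*(1 - 29) + 67236))/6 = (-83706 + 1/(-29*(-28) + 67236))/6 = (-83706 + 1/(812 + 67236))/6 = (-83706 + 1/68048)/6 = (⅙)*(-5696025887/68048) = -5696025887/408288 ≈ -13951.)
r = -29880 (r = -14940*2 = -29880)
√(r + o) = √(-29880 - 5696025887/408288) = √(-17895671327/408288) = I*√456661740922386/102072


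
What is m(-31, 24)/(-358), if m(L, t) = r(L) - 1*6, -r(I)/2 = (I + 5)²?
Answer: 679/179 ≈ 3.7933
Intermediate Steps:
r(I) = -2*(5 + I)² (r(I) = -2*(I + 5)² = -2*(5 + I)²)
m(L, t) = -6 - 2*(5 + L)² (m(L, t) = -2*(5 + L)² - 1*6 = -2*(5 + L)² - 6 = -6 - 2*(5 + L)²)
m(-31, 24)/(-358) = (-6 - 2*(5 - 31)²)/(-358) = (-6 - 2*(-26)²)*(-1/358) = (-6 - 2*676)*(-1/358) = (-6 - 1352)*(-1/358) = -1358*(-1/358) = 679/179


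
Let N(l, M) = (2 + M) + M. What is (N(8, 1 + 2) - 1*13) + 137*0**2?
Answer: -5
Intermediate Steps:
N(l, M) = 2 + 2*M
(N(8, 1 + 2) - 1*13) + 137*0**2 = ((2 + 2*(1 + 2)) - 1*13) + 137*0**2 = ((2 + 2*3) - 13) + 137*0 = ((2 + 6) - 13) + 0 = (8 - 13) + 0 = -5 + 0 = -5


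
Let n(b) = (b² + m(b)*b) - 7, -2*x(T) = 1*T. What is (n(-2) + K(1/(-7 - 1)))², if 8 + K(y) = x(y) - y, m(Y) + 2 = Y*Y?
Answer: 56169/256 ≈ 219.41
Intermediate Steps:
x(T) = -T/2
m(Y) = -2 + Y² (m(Y) = -2 + Y*Y = -2 + Y²)
n(b) = -7 + b² + b*(-2 + b²) (n(b) = (b² + (-2 + b²)*b) - 7 = (b² + b*(-2 + b²)) - 7 = -7 + b² + b*(-2 + b²))
K(y) = -8 - 3*y/2 (K(y) = -8 + (-y/2 - y) = -8 - 3*y/2)
(n(-2) + K(1/(-7 - 1)))² = ((-7 + (-2)² - 2*(-2 + (-2)²)) + (-8 - 3/(2*(-7 - 1))))² = ((-7 + 4 - 2*(-2 + 4)) + (-8 - 3/2/(-8)))² = ((-7 + 4 - 2*2) + (-8 - 3/2*(-⅛)))² = ((-7 + 4 - 4) + (-8 + 3/16))² = (-7 - 125/16)² = (-237/16)² = 56169/256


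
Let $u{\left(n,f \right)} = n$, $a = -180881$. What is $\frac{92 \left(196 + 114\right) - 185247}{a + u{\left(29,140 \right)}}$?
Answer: $\frac{156727}{180852} \approx 0.8666$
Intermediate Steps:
$\frac{92 \left(196 + 114\right) - 185247}{a + u{\left(29,140 \right)}} = \frac{92 \left(196 + 114\right) - 185247}{-180881 + 29} = \frac{92 \cdot 310 - 185247}{-180852} = \left(28520 - 185247\right) \left(- \frac{1}{180852}\right) = \left(-156727\right) \left(- \frac{1}{180852}\right) = \frac{156727}{180852}$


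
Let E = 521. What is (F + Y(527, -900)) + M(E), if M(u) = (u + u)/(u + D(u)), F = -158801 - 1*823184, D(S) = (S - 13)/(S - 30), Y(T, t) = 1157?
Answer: -251404340510/256319 ≈ -9.8083e+5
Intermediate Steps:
D(S) = (-13 + S)/(-30 + S)
F = -981985 (F = -158801 - 823184 = -981985)
M(u) = 2*u/(u + (-13 + u)/(-30 + u)) (M(u) = (u + u)/(u + (-13 + u)/(-30 + u)) = (2*u)/(u + (-13 + u)/(-30 + u)) = 2*u/(u + (-13 + u)/(-30 + u)))
(F + Y(527, -900)) + M(E) = (-981985 + 1157) + 2*521*(-30 + 521)/(-13 + 521 + 521*(-30 + 521)) = -980828 + 2*521*491/(-13 + 521 + 521*491) = -980828 + 2*521*491/(-13 + 521 + 255811) = -980828 + 2*521*491/256319 = -980828 + 2*521*(1/256319)*491 = -980828 + 511622/256319 = -251404340510/256319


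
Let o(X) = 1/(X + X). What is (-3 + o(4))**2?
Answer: 529/64 ≈ 8.2656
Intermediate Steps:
o(X) = 1/(2*X)
(-3 + o(4))**2 = (-3 + (1/2)/4)**2 = (-3 + (1/2)*(1/4))**2 = (-3 + 1/8)**2 = (-23/8)**2 = 529/64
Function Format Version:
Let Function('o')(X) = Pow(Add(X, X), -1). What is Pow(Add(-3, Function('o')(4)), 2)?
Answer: Rational(529, 64) ≈ 8.2656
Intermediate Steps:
Function('o')(X) = Mul(Rational(1, 2), Pow(X, -1)) (Function('o')(X) = Pow(Mul(2, X), -1) = Mul(Rational(1, 2), Pow(X, -1)))
Pow(Add(-3, Function('o')(4)), 2) = Pow(Add(-3, Mul(Rational(1, 2), Pow(4, -1))), 2) = Pow(Add(-3, Mul(Rational(1, 2), Rational(1, 4))), 2) = Pow(Add(-3, Rational(1, 8)), 2) = Pow(Rational(-23, 8), 2) = Rational(529, 64)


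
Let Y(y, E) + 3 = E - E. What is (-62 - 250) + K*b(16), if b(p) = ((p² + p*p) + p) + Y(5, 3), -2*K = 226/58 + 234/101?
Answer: -11382171/5858 ≈ -1943.0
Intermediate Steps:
K = -18199/5858 (K = -(226/58 + 234/101)/2 = -(226*(1/58) + 234*(1/101))/2 = -(113/29 + 234/101)/2 = -½*18199/2929 = -18199/5858 ≈ -3.1067)
Y(y, E) = -3 (Y(y, E) = -3 + (E - E) = -3 + 0 = -3)
b(p) = -3 + p + 2*p² (b(p) = ((p² + p*p) + p) - 3 = ((p² + p²) + p) - 3 = (2*p² + p) - 3 = (p + 2*p²) - 3 = -3 + p + 2*p²)
(-62 - 250) + K*b(16) = (-62 - 250) - 18199*(-3 + 16 + 2*16²)/5858 = -312 - 18199*(-3 + 16 + 2*256)/5858 = -312 - 18199*(-3 + 16 + 512)/5858 = -312 - 18199/5858*525 = -312 - 9554475/5858 = -11382171/5858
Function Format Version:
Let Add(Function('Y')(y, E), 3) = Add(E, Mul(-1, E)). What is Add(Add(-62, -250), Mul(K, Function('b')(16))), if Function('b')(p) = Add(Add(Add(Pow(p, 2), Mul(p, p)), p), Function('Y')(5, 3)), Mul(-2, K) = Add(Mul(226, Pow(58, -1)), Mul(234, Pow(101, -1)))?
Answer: Rational(-11382171, 5858) ≈ -1943.0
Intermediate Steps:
K = Rational(-18199, 5858) (K = Mul(Rational(-1, 2), Add(Mul(226, Pow(58, -1)), Mul(234, Pow(101, -1)))) = Mul(Rational(-1, 2), Add(Mul(226, Rational(1, 58)), Mul(234, Rational(1, 101)))) = Mul(Rational(-1, 2), Add(Rational(113, 29), Rational(234, 101))) = Mul(Rational(-1, 2), Rational(18199, 2929)) = Rational(-18199, 5858) ≈ -3.1067)
Function('Y')(y, E) = -3 (Function('Y')(y, E) = Add(-3, Add(E, Mul(-1, E))) = Add(-3, 0) = -3)
Function('b')(p) = Add(-3, p, Mul(2, Pow(p, 2))) (Function('b')(p) = Add(Add(Add(Pow(p, 2), Mul(p, p)), p), -3) = Add(Add(Add(Pow(p, 2), Pow(p, 2)), p), -3) = Add(Add(Mul(2, Pow(p, 2)), p), -3) = Add(Add(p, Mul(2, Pow(p, 2))), -3) = Add(-3, p, Mul(2, Pow(p, 2))))
Add(Add(-62, -250), Mul(K, Function('b')(16))) = Add(Add(-62, -250), Mul(Rational(-18199, 5858), Add(-3, 16, Mul(2, Pow(16, 2))))) = Add(-312, Mul(Rational(-18199, 5858), Add(-3, 16, Mul(2, 256)))) = Add(-312, Mul(Rational(-18199, 5858), Add(-3, 16, 512))) = Add(-312, Mul(Rational(-18199, 5858), 525)) = Add(-312, Rational(-9554475, 5858)) = Rational(-11382171, 5858)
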